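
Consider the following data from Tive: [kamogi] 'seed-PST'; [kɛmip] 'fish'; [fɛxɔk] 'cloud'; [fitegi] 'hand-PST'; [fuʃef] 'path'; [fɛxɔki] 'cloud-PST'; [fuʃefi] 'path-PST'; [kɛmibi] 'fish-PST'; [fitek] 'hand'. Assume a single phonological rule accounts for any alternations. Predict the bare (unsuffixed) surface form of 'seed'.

The root 'hand' surfaces as [fitek] and [fitegi], with a stem-final [k] ~ [g] alternation.
Compare 'cloud', with invariant [k] in [fɛxɔk] and [fɛxɔki]: an analysis with underlying /k/ and a rule producing [g] before the PST suffix would wrongly predict alternation here too.
So /g/ is underlying, and a rule of word-final obstruent devoicing — voiced obstruents become voiceless word-finally — gives [k].
The one attested form of 'seed', [kamogi], shows underlying /kamog/. Applying the same rule word-finally gives [kamok].

[kamok]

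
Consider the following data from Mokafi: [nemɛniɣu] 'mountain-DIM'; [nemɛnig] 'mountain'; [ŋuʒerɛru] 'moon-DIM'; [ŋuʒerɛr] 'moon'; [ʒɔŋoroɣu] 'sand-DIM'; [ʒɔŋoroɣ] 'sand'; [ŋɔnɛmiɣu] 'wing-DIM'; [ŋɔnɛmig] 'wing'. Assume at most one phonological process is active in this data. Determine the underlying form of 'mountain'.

/nemɛnig/

The root 'mountain' surfaces as [nemɛniɣu] and [nemɛnig], with a stem-final [ɣ] ~ [g] alternation.
But 'sand' keeps [ɣ] in both environments ([ʒɔŋoroɣu], [ʒɔŋoroɣ]), so there is no rule changing /ɣ/ to [g] in isolation.
So /g/ is underlying, and a rule of intervocalic spirantization — voiced stops become fricatives between vowels — gives [ɣ].
So 'mountain' = /nemɛnig/.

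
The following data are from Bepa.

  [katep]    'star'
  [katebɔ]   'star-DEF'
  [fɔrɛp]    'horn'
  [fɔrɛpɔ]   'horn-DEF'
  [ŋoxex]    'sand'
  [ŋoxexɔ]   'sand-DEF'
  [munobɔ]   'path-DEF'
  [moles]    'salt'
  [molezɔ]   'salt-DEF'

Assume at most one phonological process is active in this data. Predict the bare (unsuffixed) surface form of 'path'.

The stem for 'star' ends in [p] in [katep] but [b] in [katebɔ].
The stem 'horn' ([fɔrɛp], [fɔrɛpɔ]) shows [p] unchanged in both environments, so [p] cannot be basic with [b] derived before the DEF suffix.
Therefore /b/ is basic and [p] is derived by word-final obstruent devoicing (voiced obstruents become voiceless word-finally).
The one attested form of 'path', [munobɔ], shows underlying /munob/. Applying the same rule word-finally gives [munop].

[munop]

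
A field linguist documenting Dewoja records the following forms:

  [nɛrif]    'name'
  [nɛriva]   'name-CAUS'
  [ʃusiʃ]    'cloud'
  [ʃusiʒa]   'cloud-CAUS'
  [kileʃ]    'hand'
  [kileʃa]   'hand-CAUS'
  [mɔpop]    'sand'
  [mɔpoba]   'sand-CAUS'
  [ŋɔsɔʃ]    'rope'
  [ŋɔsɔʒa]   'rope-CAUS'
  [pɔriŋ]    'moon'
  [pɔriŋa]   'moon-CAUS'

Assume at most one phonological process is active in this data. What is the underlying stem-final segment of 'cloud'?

/ʒ/

The stem for 'cloud' ends in [ʃ] in [ʃusiʃ] but [ʒ] in [ʃusiʒa].
If /ʃ/ were underlying and a rule turned it into [ʒ] before the CAUS suffix, 'hand' would also alternate; but it has [ʃ] in both [kileʃ] and [kileʃa].
So /ʒ/ is underlying, and a rule of word-final obstruent devoicing — voiced obstruents become voiceless word-finally — gives [ʃ].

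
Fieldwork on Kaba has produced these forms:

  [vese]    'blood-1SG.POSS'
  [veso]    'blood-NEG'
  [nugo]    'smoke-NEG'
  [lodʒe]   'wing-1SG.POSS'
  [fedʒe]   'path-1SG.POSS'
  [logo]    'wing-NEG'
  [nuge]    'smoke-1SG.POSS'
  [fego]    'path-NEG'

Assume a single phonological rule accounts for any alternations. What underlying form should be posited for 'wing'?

The stem for 'wing' ends in [dʒ] in [lodʒe] but [g] in [logo].
But 'smoke' keeps [g] in both environments ([nuge], [nugo]), so there is no rule changing /g/ to [dʒ] before the 1SG.POSS suffix.
The alternation reflects depalatalization: palato-alveolar /dʒ/ becomes [g] when no front vowel follows. /dʒ/ is underlying.
So 'wing' = /lodʒ/.

/lodʒ/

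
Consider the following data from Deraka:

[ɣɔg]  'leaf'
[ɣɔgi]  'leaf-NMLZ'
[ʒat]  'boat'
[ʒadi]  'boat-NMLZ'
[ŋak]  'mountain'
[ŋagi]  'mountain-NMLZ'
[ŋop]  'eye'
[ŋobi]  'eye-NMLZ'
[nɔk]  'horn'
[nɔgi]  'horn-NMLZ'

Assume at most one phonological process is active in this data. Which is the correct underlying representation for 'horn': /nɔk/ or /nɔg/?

/nɔk/

The stem for 'horn' ends in [k] in [nɔk] but [g] in [nɔgi].
Compare 'leaf', with invariant [g] in [ɣɔg] and [ɣɔgi]: an analysis with underlying /g/ and a rule producing [k] in isolation would wrongly predict alternation here too.
The alternation reflects intervocalic voicing: voiceless stops become voiced between vowels. /k/ is underlying.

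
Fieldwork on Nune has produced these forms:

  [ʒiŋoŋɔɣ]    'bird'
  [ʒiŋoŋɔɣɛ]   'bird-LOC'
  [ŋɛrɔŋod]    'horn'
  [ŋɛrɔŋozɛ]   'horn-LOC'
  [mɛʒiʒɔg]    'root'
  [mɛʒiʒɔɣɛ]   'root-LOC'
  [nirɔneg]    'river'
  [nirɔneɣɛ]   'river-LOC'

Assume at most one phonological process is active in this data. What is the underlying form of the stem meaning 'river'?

The root 'river' surfaces as [nirɔneg] and [nirɔneɣɛ], with a stem-final [g] ~ [ɣ] alternation.
The stem 'bird' ([ʒiŋoŋɔɣ], [ʒiŋoŋɔɣɛ]) shows [ɣ] unchanged in both environments, so [ɣ] cannot be basic with [g] derived in isolation.
The underlying segment must be /g/; voiced stops become fricatives between vowels, yielding [ɣ] there.
So 'river' = /nirɔneg/.

/nirɔneg/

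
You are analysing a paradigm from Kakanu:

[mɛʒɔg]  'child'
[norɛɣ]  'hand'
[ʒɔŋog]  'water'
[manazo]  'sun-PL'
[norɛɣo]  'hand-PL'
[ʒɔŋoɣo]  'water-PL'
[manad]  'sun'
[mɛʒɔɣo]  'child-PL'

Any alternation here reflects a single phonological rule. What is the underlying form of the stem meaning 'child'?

The stem for 'child' ends in [ɣ] in [mɛʒɔɣo] but [g] in [mɛʒɔg].
If /ɣ/ were underlying and a rule turned it into [g] in isolation, 'hand' would also alternate; but it has [ɣ] in both [norɛɣo] and [norɛɣ].
So /g/ is underlying, and a rule of intervocalic spirantization — voiced stops become fricatives between vowels — gives [ɣ].

/mɛʒɔg/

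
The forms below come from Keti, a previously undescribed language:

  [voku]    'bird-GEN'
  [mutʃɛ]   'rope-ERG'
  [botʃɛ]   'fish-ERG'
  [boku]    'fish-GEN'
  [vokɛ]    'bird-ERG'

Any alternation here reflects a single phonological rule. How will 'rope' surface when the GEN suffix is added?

[muku]

'fish' shows [k] ~ [tʃ] at the end of the stem ([boku] vs [botʃɛ]).
The stem 'bird' ([voku], [vokɛ]) shows [k] unchanged in both environments, so [k] cannot be basic with [tʃ] derived before the ERG suffix.
Therefore /tʃ/ is basic and [k] is derived by depalatalization (palato-alveolar /tʃ/ becomes [k] when no front vowel follows).
The one attested form of 'rope', [mutʃɛ], shows underlying /mutʃ/. Applying the same rule when no front vowel follows gives [muku].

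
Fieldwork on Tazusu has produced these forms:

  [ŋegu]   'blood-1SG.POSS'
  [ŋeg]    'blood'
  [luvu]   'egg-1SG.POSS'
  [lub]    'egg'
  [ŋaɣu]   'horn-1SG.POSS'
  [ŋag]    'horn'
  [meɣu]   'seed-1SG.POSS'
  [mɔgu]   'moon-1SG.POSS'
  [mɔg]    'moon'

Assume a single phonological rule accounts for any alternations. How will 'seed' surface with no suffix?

'horn' shows [ɣ] ~ [g] at the end of the stem ([ŋaɣu] vs [ŋag]).
Compare 'moon', with invariant [g] in [mɔgu] and [mɔg]: an analysis with underlying /g/ and a rule producing [ɣ] before the 1SG.POSS suffix would wrongly predict alternation here too.
The underlying segment must be /ɣ/; voiced fricatives become stops word-finally, yielding [g] there.
From [meɣu] the stem 'seed' is /meɣ/; word-finally this yields [meg].

[meg]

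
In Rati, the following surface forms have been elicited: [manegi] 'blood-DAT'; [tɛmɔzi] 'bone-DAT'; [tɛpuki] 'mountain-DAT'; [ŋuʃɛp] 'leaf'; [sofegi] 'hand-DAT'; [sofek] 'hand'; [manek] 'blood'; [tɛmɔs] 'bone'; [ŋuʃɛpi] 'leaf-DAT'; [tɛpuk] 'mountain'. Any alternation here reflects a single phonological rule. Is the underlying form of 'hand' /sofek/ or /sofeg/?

In [sofegi] and [sofek] the final segment of 'hand' alternates: [g] ~ [k].
If /k/ were underlying and a rule turned it into [g] before the DAT suffix, 'mountain' would also alternate; but it has [k] in both [tɛpuki] and [tɛpuk].
The underlying segment must be /g/; voiced obstruents become voiceless word-finally, yielding [k] there.

/sofeg/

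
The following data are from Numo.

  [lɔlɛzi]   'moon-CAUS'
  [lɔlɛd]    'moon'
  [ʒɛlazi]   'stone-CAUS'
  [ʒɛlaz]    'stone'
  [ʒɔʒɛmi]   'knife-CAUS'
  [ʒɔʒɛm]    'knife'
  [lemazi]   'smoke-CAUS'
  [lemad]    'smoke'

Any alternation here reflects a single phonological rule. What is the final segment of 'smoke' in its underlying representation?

/d/

'smoke' shows [z] ~ [d] at the end of the stem ([lemazi] vs [lemad]).
Compare 'stone', with invariant [z] in [ʒɛlazi] and [ʒɛlaz]: an analysis with underlying /z/ and a rule producing [d] in isolation would wrongly predict alternation here too.
The alternation reflects intervocalic spirantization: voiced stops become fricatives between vowels. /d/ is underlying.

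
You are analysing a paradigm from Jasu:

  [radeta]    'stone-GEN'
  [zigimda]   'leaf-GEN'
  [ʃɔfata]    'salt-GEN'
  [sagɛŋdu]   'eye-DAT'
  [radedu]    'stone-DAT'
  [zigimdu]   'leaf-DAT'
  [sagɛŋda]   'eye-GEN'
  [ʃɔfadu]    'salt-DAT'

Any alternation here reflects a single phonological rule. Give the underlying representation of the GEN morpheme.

The GEN morpheme has two allomorphs, [-da] and [-ta].
By contrast the DAT suffix keeps its initial [d] throughout — that segment must be underlying.
So the underlying form is /-ta/, and voiceless stops become voiced after a nasal.

/-ta/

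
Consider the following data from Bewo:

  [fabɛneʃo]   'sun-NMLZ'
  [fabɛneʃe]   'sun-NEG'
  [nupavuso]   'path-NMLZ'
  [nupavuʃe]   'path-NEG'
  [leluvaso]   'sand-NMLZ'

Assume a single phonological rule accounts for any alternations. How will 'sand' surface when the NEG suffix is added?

In [nupavuso] and [nupavuʃe] the final segment of 'path' alternates: [s] ~ [ʃ].
But 'sun' keeps [ʃ] in both environments ([fabɛneʃo], [fabɛneʃe]), so there is no rule changing /ʃ/ to [s] before the NMLZ suffix.
Therefore /s/ is basic and [ʃ] is derived by palatalization before a front vowel (/s/ becomes palato-alveolar [ʃ] before a front vowel).
From [leluvaso] the stem 'sand' is /leluvas/; before a front vowel this yields [leluvaʃe].

[leluvaʃe]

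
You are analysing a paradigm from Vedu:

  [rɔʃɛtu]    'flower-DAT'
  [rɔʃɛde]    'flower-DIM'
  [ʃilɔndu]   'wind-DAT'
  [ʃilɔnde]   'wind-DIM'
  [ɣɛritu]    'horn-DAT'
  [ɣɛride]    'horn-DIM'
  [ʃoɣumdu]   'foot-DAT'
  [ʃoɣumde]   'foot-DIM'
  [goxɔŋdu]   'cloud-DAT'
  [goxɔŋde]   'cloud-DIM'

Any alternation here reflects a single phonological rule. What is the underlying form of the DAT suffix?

The DAT suffix surfaces as [-du] and [-tu], depending on the final segment of the stem.
By contrast the DIM suffix keeps its initial [d] throughout — that segment must be underlying.
The DAT suffix is therefore /-tu/ underlyingly, with post-nasal voicing: voiceless stops become voiced after a nasal.

/-tu/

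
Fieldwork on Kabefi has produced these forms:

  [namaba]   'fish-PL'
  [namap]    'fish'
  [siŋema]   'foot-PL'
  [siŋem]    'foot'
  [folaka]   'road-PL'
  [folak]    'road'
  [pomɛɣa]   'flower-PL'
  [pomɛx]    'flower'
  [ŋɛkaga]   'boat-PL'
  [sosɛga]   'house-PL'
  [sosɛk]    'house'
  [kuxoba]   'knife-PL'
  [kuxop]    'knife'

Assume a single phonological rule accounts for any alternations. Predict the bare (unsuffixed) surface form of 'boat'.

The stem for 'house' ends in [g] in [sosɛga] but [k] in [sosɛk].
If /k/ were underlying and a rule turned it into [g] before the PL suffix, 'road' would also alternate; but it has [k] in both [folaka] and [folak].
So /g/ is underlying, and a rule of word-final obstruent devoicing — voiced obstruents become voiceless word-finally — gives [k].
The one attested form of 'boat', [ŋɛkaga], shows underlying /ŋɛkag/. Applying the same rule word-finally gives [ŋɛkak].

[ŋɛkak]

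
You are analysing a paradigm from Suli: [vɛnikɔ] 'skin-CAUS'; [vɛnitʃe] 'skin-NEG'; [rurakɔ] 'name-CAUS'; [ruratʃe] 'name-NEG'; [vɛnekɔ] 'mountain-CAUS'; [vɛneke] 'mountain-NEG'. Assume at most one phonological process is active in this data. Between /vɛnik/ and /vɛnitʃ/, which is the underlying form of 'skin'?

/vɛnitʃ/

'skin' shows [k] ~ [tʃ] at the end of the stem ([vɛnikɔ] vs [vɛnitʃe]).
Compare 'mountain', with invariant [k] in [vɛnekɔ] and [vɛneke]: an analysis with underlying /k/ and a rule producing [tʃ] before the NEG suffix would wrongly predict alternation here too.
The alternation reflects depalatalization: palato-alveolar /tʃ/ becomes [k] when no front vowel follows. /tʃ/ is underlying.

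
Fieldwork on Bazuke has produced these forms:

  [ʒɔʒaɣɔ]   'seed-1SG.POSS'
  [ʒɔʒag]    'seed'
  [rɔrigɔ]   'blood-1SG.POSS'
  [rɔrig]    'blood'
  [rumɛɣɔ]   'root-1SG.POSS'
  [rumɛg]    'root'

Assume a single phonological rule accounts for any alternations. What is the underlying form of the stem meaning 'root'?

/rumɛɣ/

The root 'root' surfaces as [rumɛɣɔ] and [rumɛg], with a stem-final [ɣ] ~ [g] alternation.
If /g/ were underlying and a rule turned it into [ɣ] before the 1SG.POSS suffix, 'blood' would also alternate; but it has [g] in both [rɔrigɔ] and [rɔrig].
Therefore /ɣ/ is basic and [g] is derived by word-final hardening (voiced fricatives become stops word-finally).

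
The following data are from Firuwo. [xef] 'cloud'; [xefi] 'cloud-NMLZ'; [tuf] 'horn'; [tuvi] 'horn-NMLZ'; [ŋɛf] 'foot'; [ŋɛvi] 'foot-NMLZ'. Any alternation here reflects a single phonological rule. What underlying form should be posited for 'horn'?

The root 'horn' surfaces as [tuf] and [tuvi], with a stem-final [f] ~ [v] alternation.
If /f/ were underlying and a rule turned it into [v] before the NMLZ suffix, 'cloud' would also alternate; but it has [f] in both [xef] and [xefi].
The underlying segment must be /v/; voiced obstruents become voiceless word-finally, yielding [f] there.
Hence 'horn' is /tuv/ underlyingly.

/tuv/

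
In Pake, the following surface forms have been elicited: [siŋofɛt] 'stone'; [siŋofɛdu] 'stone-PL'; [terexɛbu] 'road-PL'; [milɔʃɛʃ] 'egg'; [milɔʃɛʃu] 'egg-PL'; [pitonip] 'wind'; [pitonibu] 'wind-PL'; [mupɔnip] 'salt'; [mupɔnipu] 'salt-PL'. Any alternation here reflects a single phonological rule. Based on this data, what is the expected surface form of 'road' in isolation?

The root 'wind' surfaces as [pitonip] and [pitonibu], with a stem-final [p] ~ [b] alternation.
Compare 'salt', with invariant [p] in [mupɔnip] and [mupɔnipu]: an analysis with underlying /p/ and a rule producing [b] before the PL suffix would wrongly predict alternation here too.
So /b/ is underlying, and a rule of word-final obstruent devoicing — voiced obstruents become voiceless word-finally — gives [p].
From [terexɛbu] the stem 'road' is /terexɛb/; word-finally this yields [terexɛp].

[terexɛp]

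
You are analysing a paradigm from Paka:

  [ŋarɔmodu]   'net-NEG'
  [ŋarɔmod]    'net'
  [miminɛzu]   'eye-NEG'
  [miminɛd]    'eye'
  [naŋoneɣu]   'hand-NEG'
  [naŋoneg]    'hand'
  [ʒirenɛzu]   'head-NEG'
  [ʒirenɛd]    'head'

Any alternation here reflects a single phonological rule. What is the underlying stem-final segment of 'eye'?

In [miminɛzu] and [miminɛd] the final segment of 'eye' alternates: [z] ~ [d].
Compare 'net', with invariant [d] in [ŋarɔmodu] and [ŋarɔmod]: an analysis with underlying /d/ and a rule producing [z] before the NEG suffix would wrongly predict alternation here too.
The alternation reflects word-final hardening: voiced fricatives become stops word-finally. /z/ is underlying.

/z/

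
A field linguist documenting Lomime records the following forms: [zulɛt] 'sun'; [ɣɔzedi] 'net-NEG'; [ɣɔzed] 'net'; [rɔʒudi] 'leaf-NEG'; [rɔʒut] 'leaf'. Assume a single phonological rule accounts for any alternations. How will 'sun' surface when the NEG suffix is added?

The root 'leaf' surfaces as [rɔʒudi] and [rɔʒut], with a stem-final [d] ~ [t] alternation.
The stem 'net' ([ɣɔzedi], [ɣɔzed]) shows [d] unchanged in both environments, so [d] cannot be basic with [t] derived in isolation.
The alternation reflects intervocalic voicing: voiceless stops become voiced between vowels. /t/ is underlying.
From [zulɛt] the stem 'sun' is /zulɛt/; between vowels this yields [zulɛdi].

[zulɛdi]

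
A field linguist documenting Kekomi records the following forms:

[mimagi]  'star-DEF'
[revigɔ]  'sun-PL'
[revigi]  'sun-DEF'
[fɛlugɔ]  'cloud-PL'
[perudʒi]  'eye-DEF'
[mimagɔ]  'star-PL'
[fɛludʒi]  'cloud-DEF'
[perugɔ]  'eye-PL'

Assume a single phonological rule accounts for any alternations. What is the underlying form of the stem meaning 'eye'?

In [perugɔ] and [perudʒi] the final segment of 'eye' alternates: [g] ~ [dʒ].
The stem 'sun' ([revigɔ], [revigi]) shows [g] unchanged in both environments, so [g] cannot be basic with [dʒ] derived before the DEF suffix.
The underlying segment must be /dʒ/; palato-alveolar /dʒ/ becomes [g] when no front vowel follows, yielding [g] there.
Hence 'eye' is /perudʒ/ underlyingly.

/perudʒ/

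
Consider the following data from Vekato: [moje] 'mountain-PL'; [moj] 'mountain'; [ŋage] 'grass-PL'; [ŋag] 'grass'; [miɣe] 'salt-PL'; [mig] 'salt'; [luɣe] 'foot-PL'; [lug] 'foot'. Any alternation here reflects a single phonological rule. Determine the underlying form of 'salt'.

/miɣ/

The root 'salt' surfaces as [miɣe] and [mig], with a stem-final [ɣ] ~ [g] alternation.
Compare 'grass', with invariant [g] in [ŋage] and [ŋag]: an analysis with underlying /g/ and a rule producing [ɣ] before the PL suffix would wrongly predict alternation here too.
The alternation reflects word-final hardening: voiced fricatives become stops word-finally. /ɣ/ is underlying.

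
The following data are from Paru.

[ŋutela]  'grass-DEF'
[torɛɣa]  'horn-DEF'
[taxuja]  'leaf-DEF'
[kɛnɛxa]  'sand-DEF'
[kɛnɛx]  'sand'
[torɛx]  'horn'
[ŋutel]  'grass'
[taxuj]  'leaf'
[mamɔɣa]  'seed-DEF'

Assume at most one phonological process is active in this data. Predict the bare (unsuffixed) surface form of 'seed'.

The stem for 'horn' ends in [x] in [torɛx] but [ɣ] in [torɛɣa].
But 'sand' keeps [x] in both environments ([kɛnɛx], [kɛnɛxa]), so there is no rule changing /x/ to [ɣ] before the DEF suffix.
So /ɣ/ is underlying, and a rule of word-final obstruent devoicing — voiced obstruents become voiceless word-finally — gives [x].
The one attested form of 'seed', [mamɔɣa], shows underlying /mamɔɣ/. Applying the same rule word-finally gives [mamɔx].

[mamɔx]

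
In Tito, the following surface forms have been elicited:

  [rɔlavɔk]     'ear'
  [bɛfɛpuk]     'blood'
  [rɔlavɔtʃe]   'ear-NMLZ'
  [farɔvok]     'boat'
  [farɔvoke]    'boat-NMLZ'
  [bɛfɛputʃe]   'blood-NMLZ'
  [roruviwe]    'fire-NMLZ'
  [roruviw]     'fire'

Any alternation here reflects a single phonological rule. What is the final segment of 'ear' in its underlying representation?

The root 'ear' surfaces as [rɔlavɔtʃe] and [rɔlavɔk], with a stem-final [tʃ] ~ [k] alternation.
But 'boat' keeps [k] in both environments ([farɔvoke], [farɔvok]), so there is no rule changing /k/ to [tʃ] before the NMLZ suffix.
The underlying segment must be /tʃ/; palato-alveolar /tʃ/ becomes [k] when no front vowel follows, yielding [k] there.

/tʃ/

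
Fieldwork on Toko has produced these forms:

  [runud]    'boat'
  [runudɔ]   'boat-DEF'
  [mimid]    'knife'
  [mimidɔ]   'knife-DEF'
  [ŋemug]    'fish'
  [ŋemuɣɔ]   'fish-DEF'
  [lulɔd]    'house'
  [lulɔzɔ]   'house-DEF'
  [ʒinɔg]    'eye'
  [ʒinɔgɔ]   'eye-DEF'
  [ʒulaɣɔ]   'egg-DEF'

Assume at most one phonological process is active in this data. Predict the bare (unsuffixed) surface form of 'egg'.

[ʒulag]

'fish' shows [g] ~ [ɣ] at the end of the stem ([ŋemug] vs [ŋemuɣɔ]).
If /g/ were underlying and a rule turned it into [ɣ] before the DEF suffix, 'eye' would also alternate; but it has [g] in both [ʒinɔg] and [ʒinɔgɔ].
The alternation reflects word-final hardening: voiced fricatives become stops word-finally. /ɣ/ is underlying.
The one attested form of 'egg', [ʒulaɣɔ], shows underlying /ʒulaɣ/. Applying the same rule word-finally gives [ʒulag].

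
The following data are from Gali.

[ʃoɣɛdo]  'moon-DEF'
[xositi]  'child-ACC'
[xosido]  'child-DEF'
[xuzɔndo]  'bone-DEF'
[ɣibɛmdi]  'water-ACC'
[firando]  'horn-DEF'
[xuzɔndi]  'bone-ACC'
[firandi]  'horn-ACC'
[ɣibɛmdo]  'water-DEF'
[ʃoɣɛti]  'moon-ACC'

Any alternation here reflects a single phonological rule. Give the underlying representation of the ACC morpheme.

The ACC morpheme has two allomorphs, [-di] and [-ti].
The DEF suffix, which begins with [d], is invariant after every stem; so [d] is not altered by any rule here.
The ACC suffix is therefore /-ti/ underlyingly, with post-nasal voicing: voiceless stops become voiced after a nasal.

/-ti/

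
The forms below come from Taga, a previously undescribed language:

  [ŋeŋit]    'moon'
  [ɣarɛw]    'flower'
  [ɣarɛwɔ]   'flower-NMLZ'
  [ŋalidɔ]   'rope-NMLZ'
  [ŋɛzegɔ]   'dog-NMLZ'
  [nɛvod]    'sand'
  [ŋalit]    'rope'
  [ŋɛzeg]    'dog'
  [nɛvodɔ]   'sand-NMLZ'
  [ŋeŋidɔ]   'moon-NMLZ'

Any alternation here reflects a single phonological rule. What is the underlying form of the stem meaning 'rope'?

In [ŋalit] and [ŋalidɔ] the final segment of 'rope' alternates: [t] ~ [d].
If /d/ were underlying and a rule turned it into [t] in isolation, 'sand' would also alternate; but it has [d] in both [nɛvod] and [nɛvodɔ].
The underlying segment must be /t/; voiceless stops become voiced between vowels, yielding [d] there.
Hence 'rope' is /ŋalit/ underlyingly.

/ŋalit/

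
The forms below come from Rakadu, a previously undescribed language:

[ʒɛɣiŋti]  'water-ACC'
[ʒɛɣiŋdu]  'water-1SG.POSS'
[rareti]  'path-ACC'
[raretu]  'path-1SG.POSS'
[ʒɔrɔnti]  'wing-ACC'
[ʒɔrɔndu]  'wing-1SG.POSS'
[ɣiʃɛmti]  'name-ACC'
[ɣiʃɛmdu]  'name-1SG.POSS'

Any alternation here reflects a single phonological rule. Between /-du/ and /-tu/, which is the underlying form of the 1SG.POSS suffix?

The 1SG.POSS morpheme has two allomorphs, [-du] and [-tu].
By contrast the ACC suffix keeps its initial [t] throughout — that segment must be underlying.
So the underlying form is /-du/, and voiced stops become voiceless after a vowel.

/-du/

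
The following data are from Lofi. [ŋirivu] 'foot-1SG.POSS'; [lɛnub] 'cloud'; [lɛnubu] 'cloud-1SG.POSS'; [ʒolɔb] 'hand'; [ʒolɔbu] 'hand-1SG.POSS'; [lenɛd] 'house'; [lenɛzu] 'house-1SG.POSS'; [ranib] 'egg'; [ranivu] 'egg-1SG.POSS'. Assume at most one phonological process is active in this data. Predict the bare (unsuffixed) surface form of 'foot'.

'egg' shows [b] ~ [v] at the end of the stem ([ranib] vs [ranivu]).
If /b/ were underlying and a rule turned it into [v] before the 1SG.POSS suffix, 'hand' would also alternate; but it has [b] in both [ʒolɔb] and [ʒolɔbu].
Therefore /v/ is basic and [b] is derived by word-final hardening (voiced fricatives become stops word-finally).
The one attested form of 'foot', [ŋirivu], shows underlying /ŋiriv/. Applying the same rule word-finally gives [ŋirib].

[ŋirib]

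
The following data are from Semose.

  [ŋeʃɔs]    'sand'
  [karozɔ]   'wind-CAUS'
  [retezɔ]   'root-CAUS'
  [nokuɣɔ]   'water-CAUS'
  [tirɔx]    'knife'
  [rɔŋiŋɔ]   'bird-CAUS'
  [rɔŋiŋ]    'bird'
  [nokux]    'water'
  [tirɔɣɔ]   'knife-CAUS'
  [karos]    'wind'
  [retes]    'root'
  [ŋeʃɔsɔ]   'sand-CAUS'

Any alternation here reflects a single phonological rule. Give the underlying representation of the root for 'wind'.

The stem for 'wind' ends in [s] in [karos] but [z] in [karozɔ].
But 'sand' keeps [s] in both environments ([ŋeʃɔs], [ŋeʃɔsɔ]), so there is no rule changing /s/ to [z] before the CAUS suffix.
The underlying segment must be /z/; voiced obstruents become voiceless word-finally, yielding [s] there.

/karoz/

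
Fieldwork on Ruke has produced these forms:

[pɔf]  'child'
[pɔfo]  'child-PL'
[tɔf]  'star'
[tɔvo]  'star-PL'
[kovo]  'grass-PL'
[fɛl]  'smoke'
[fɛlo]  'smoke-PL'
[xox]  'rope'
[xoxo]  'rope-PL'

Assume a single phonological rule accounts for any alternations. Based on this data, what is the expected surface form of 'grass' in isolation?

The stem for 'star' ends in [f] in [tɔf] but [v] in [tɔvo].
The stem 'child' ([pɔf], [pɔfo]) shows [f] unchanged in both environments, so [f] cannot be basic with [v] derived before the PL suffix.
The underlying segment must be /v/; voiced obstruents become voiceless word-finally, yielding [f] there.
From [kovo] the stem 'grass' is /kov/; word-finally this yields [kof].

[kof]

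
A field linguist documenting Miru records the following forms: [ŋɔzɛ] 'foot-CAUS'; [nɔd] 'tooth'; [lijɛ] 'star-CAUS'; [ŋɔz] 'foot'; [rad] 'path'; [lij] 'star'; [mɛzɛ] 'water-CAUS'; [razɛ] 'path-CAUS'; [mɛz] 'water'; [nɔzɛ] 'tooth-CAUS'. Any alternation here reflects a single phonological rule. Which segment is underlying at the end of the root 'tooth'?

/d/

'tooth' shows [z] ~ [d] at the end of the stem ([nɔzɛ] vs [nɔd]).
But 'water' keeps [z] in both environments ([mɛzɛ], [mɛz]), so there is no rule changing /z/ to [d] in isolation.
So /d/ is underlying, and a rule of intervocalic spirantization — voiced stops become fricatives between vowels — gives [z].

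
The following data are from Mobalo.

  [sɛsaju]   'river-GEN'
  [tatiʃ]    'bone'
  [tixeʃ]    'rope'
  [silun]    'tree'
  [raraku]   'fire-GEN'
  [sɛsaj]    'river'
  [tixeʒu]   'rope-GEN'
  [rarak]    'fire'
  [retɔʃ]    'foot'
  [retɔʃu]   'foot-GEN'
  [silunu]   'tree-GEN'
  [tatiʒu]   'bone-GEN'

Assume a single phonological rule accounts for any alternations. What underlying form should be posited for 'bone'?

/tatiʒ/

In [tatiʃ] and [tatiʒu] the final segment of 'bone' alternates: [ʃ] ~ [ʒ].
But 'foot' keeps [ʃ] in both environments ([retɔʃ], [retɔʃu]), so there is no rule changing /ʃ/ to [ʒ] before the GEN suffix.
Therefore /ʒ/ is basic and [ʃ] is derived by word-final obstruent devoicing (voiced obstruents become voiceless word-finally).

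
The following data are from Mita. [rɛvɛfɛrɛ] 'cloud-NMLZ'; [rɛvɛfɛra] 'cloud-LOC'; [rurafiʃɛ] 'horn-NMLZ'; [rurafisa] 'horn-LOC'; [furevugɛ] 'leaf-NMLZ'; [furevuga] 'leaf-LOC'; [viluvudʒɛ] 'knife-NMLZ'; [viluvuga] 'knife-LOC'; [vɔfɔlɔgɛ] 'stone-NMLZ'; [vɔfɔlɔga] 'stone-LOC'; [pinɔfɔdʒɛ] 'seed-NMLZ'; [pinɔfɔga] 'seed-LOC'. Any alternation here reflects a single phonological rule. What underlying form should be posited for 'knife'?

/viluvudʒ/

The stem for 'knife' ends in [dʒ] in [viluvudʒɛ] but [g] in [viluvuga].
If /g/ were underlying and a rule turned it into [dʒ] before the NMLZ suffix, 'leaf' would also alternate; but it has [g] in both [furevugɛ] and [furevuga].
Therefore /dʒ/ is basic and [g] is derived by depalatalization (palato-alveolar /dʒ/ and /ʃ/ become [g] and [s] when no front vowel follows).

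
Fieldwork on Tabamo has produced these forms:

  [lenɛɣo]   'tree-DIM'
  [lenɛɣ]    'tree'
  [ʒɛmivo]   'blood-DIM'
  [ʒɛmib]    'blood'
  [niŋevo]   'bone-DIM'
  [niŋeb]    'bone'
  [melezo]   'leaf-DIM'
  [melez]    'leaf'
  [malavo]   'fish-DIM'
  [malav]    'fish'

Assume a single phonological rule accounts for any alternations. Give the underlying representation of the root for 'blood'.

/ʒɛmib/

The root 'blood' surfaces as [ʒɛmivo] and [ʒɛmib], with a stem-final [v] ~ [b] alternation.
But 'fish' keeps [v] in both environments ([malavo], [malav]), so there is no rule changing /v/ to [b] in isolation.
The alternation reflects intervocalic spirantization: voiced stops become fricatives between vowels. /b/ is underlying.
So 'blood' = /ʒɛmib/.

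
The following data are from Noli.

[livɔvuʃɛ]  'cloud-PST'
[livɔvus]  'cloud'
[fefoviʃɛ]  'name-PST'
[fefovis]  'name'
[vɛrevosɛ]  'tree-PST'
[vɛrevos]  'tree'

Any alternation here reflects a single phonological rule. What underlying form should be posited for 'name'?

In [fefoviʃɛ] and [fefovis] the final segment of 'name' alternates: [ʃ] ~ [s].
But 'tree' keeps [s] in both environments ([vɛrevosɛ], [vɛrevos]), so there is no rule changing /s/ to [ʃ] before the PST suffix.
The underlying segment must be /ʃ/; palato-alveolar /ʃ/ becomes [s] when no front vowel follows, yielding [s] there.
Hence 'name' is /fefoviʃ/ underlyingly.

/fefoviʃ/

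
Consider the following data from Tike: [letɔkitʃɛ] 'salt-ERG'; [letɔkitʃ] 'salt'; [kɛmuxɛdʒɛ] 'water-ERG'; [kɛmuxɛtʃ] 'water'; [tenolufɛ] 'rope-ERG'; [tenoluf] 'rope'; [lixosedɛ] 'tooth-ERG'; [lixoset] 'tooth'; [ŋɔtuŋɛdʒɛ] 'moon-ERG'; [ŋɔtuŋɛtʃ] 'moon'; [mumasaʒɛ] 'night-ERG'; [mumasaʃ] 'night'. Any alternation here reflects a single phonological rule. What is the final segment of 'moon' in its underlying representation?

/dʒ/

'moon' shows [dʒ] ~ [tʃ] at the end of the stem ([ŋɔtuŋɛdʒɛ] vs [ŋɔtuŋɛtʃ]).
Compare 'salt', with invariant [tʃ] in [letɔkitʃɛ] and [letɔkitʃ]: an analysis with underlying /tʃ/ and a rule producing [dʒ] before the ERG suffix would wrongly predict alternation here too.
So /dʒ/ is underlying, and a rule of word-final obstruent devoicing — voiced obstruents become voiceless word-finally — gives [tʃ].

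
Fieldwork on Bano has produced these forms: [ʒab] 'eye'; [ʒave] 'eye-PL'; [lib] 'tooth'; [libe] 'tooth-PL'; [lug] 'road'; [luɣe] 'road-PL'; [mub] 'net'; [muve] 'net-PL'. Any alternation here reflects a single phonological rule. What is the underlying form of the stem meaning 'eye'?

In [ʒab] and [ʒave] the final segment of 'eye' alternates: [b] ~ [v].
Compare 'tooth', with invariant [b] in [lib] and [libe]: an analysis with underlying /b/ and a rule producing [v] before the PL suffix would wrongly predict alternation here too.
The underlying segment must be /v/; voiced fricatives become stops word-finally, yielding [b] there.
The underlying form of 'eye' is therefore /ʒav/.

/ʒav/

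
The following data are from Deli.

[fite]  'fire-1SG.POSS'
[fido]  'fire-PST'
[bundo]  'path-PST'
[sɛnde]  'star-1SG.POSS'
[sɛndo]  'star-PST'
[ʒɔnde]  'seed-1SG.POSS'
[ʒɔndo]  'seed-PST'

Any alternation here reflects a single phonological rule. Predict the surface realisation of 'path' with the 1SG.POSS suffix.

The 1SG.POSS morpheme has two allomorphs, [-de] and [-te].
The PST suffix, which begins with [d], is invariant after every stem; so [d] is not altered by any rule here.
The 1SG.POSS suffix is therefore /-te/ underlyingly, with post-nasal voicing: voiceless stops become voiced after a nasal.
After 'path', which ends in a nasal, the suffix surfaces as [-de], giving [bunde].

[bunde]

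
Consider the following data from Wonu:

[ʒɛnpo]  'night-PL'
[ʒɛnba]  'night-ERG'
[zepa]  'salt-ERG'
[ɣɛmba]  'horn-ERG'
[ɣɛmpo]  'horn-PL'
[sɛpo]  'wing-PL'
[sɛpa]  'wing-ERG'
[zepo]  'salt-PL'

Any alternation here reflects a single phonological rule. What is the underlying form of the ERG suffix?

/-ba/

The ERG morpheme has two allomorphs, [-ba] and [-pa].
By contrast the PL suffix keeps its initial [p] throughout — that segment must be underlying.
The ERG suffix is therefore /-ba/ underlyingly, with post-vocalic devoicing: voiced stops become voiceless after a vowel.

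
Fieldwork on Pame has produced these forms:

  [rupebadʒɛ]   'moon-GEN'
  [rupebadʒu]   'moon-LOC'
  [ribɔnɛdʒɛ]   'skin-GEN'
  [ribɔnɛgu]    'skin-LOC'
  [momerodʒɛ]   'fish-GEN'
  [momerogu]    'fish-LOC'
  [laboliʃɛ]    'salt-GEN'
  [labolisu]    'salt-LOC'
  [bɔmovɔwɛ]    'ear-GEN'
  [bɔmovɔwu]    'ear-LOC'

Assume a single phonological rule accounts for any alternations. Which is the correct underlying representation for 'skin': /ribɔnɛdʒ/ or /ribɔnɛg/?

/ribɔnɛg/

The root 'skin' surfaces as [ribɔnɛdʒɛ] and [ribɔnɛgu], with a stem-final [dʒ] ~ [g] alternation.
If /dʒ/ were underlying and a rule turned it into [g] before the LOC suffix, 'moon' would also alternate; but it has [dʒ] in both [rupebadʒɛ] and [rupebadʒu].
So /g/ is underlying, and a rule of palatalization before a front vowel — /g/ and /s/ become palato-alveolar [dʒ] and [ʃ] before a front vowel — gives [dʒ].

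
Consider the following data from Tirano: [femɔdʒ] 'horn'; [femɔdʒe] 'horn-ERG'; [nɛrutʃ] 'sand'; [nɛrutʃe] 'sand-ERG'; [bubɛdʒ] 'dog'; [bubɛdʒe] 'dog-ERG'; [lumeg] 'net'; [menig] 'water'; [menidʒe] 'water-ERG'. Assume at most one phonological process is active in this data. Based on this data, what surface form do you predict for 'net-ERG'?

[lumedʒe]

'water' shows [g] ~ [dʒ] at the end of the stem ([menig] vs [menidʒe]).
Compare 'horn', with invariant [dʒ] in [femɔdʒ] and [femɔdʒe]: an analysis with underlying /dʒ/ and a rule producing [g] in isolation would wrongly predict alternation here too.
The underlying segment must be /g/; /g/ becomes palato-alveolar [dʒ] before a front vowel, yielding [dʒ] there.
From [lumeg] the stem 'net' is /lumeg/; before a front vowel this yields [lumedʒe].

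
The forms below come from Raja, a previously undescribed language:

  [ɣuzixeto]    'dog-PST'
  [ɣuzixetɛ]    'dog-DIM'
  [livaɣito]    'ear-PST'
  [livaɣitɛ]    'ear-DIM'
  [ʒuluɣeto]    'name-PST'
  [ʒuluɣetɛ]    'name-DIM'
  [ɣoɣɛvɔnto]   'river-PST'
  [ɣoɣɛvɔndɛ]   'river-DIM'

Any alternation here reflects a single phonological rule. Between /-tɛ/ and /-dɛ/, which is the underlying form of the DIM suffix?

/-dɛ/

The DIM morpheme has two allomorphs, [-dɛ] and [-tɛ].
The PST suffix, which begins with [t], is invariant after every stem; so [t] is not altered by any rule here.
The DIM suffix is therefore /-dɛ/ underlyingly, with post-vocalic devoicing: voiced stops become voiceless after a vowel.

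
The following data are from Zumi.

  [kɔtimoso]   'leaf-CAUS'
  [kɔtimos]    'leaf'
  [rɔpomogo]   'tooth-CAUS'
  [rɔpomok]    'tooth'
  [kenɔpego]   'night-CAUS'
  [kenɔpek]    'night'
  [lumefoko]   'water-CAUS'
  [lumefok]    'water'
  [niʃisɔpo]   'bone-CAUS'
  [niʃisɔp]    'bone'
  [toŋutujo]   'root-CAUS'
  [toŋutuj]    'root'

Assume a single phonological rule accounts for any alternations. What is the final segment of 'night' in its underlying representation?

'night' shows [g] ~ [k] at the end of the stem ([kenɔpego] vs [kenɔpek]).
But 'water' keeps [k] in both environments ([lumefoko], [lumefok]), so there is no rule changing /k/ to [g] before the CAUS suffix.
The alternation reflects word-final obstruent devoicing: voiced obstruents become voiceless word-finally. /g/ is underlying.

/g/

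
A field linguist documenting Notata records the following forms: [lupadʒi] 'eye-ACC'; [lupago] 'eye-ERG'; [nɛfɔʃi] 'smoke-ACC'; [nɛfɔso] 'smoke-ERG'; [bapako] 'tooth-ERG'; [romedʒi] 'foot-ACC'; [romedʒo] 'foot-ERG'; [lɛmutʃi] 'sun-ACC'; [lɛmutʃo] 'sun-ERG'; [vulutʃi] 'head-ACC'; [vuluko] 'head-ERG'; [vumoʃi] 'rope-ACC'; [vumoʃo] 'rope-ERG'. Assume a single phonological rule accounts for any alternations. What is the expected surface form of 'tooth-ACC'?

The root 'head' surfaces as [vulutʃi] and [vuluko], with a stem-final [tʃ] ~ [k] alternation.
Compare 'sun', with invariant [tʃ] in [lɛmutʃi] and [lɛmutʃo]: an analysis with underlying /tʃ/ and a rule producing [k] before the ERG suffix would wrongly predict alternation here too.
The underlying segment must be /k/; /k/, /g/ and /s/ become palato-alveolar [tʃ], [dʒ] and [ʃ] before a front vowel, yielding [tʃ] there.
From [bapako] the stem 'tooth' is /bapak/; before a front vowel this yields [bapatʃi].

[bapatʃi]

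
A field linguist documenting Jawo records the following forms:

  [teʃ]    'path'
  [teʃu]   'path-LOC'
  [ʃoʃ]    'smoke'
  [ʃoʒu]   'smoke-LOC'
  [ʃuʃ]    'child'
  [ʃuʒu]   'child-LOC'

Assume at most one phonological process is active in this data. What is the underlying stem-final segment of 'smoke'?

'smoke' shows [ʃ] ~ [ʒ] at the end of the stem ([ʃoʃ] vs [ʃoʒu]).
The stem 'path' ([teʃ], [teʃu]) shows [ʃ] unchanged in both environments, so [ʃ] cannot be basic with [ʒ] derived before the LOC suffix.
The alternation reflects word-final obstruent devoicing: voiced obstruents become voiceless word-finally. /ʒ/ is underlying.

/ʒ/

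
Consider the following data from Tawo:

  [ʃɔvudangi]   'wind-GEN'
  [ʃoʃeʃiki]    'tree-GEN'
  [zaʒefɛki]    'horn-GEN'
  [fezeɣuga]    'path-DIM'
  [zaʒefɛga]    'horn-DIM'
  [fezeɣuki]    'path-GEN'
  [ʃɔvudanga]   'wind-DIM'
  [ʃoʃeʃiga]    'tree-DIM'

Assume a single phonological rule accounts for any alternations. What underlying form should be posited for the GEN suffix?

The GEN suffix surfaces as [-gi] and [-ki], depending on the final segment of the stem.
The DIM suffix, which begins with [g], is invariant after every stem; so [g] is not altered by any rule here.
The GEN suffix is therefore /-ki/ underlyingly, with post-nasal voicing: voiceless stops become voiced after a nasal.

/-ki/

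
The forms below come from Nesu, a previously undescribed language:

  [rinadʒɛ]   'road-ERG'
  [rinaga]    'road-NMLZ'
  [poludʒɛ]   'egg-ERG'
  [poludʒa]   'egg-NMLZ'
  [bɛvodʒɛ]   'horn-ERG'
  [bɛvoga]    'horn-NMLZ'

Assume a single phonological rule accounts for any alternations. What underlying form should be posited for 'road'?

'road' shows [dʒ] ~ [g] at the end of the stem ([rinadʒɛ] vs [rinaga]).
Compare 'egg', with invariant [dʒ] in [poludʒɛ] and [poludʒa]: an analysis with underlying /dʒ/ and a rule producing [g] before the NMLZ suffix would wrongly predict alternation here too.
The underlying segment must be /g/; /g/ becomes palato-alveolar [dʒ] before a front vowel, yielding [dʒ] there.

/rinag/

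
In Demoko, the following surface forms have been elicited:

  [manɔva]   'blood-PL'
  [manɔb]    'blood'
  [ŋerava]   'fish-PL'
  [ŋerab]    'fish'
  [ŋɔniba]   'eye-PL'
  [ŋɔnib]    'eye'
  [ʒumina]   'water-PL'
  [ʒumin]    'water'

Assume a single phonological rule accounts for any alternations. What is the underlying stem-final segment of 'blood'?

/v/

The root 'blood' surfaces as [manɔva] and [manɔb], with a stem-final [v] ~ [b] alternation.
But 'eye' keeps [b] in both environments ([ŋɔniba], [ŋɔnib]), so there is no rule changing /b/ to [v] before the PL suffix.
The alternation reflects word-final hardening: voiced fricatives become stops word-finally. /v/ is underlying.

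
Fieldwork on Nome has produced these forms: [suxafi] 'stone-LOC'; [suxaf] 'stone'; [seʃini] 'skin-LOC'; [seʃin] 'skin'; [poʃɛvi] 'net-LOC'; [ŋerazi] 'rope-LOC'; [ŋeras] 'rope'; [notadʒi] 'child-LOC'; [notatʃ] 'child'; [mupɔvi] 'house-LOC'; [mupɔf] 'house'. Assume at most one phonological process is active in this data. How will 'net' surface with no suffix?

[poʃɛf]

The root 'house' surfaces as [mupɔvi] and [mupɔf], with a stem-final [v] ~ [f] alternation.
If /f/ were underlying and a rule turned it into [v] before the LOC suffix, 'stone' would also alternate; but it has [f] in both [suxafi] and [suxaf].
So /v/ is underlying, and a rule of word-final obstruent devoicing — voiced obstruents become voiceless word-finally — gives [f].
The one attested form of 'net', [poʃɛvi], shows underlying /poʃɛv/. Applying the same rule word-finally gives [poʃɛf].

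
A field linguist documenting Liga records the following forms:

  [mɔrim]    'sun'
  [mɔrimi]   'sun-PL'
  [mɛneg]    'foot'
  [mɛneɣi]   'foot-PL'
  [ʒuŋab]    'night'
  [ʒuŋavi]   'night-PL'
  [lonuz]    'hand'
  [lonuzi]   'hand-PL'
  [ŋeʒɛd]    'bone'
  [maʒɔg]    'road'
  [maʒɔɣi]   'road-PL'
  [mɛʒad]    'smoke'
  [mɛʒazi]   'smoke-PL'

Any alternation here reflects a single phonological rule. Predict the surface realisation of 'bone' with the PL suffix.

'smoke' shows [d] ~ [z] at the end of the stem ([mɛʒad] vs [mɛʒazi]).
But 'hand' keeps [z] in both environments ([lonuz], [lonuzi]), so there is no rule changing /z/ to [d] in isolation.
The alternation reflects intervocalic spirantization: voiced stops become fricatives between vowels. /d/ is underlying.
The one attested form of 'bone', [ŋeʒɛd], shows underlying /ŋeʒɛd/. Applying the same rule between vowels gives [ŋeʒɛzi].

[ŋeʒɛzi]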